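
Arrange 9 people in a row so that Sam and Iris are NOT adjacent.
Total - adjacent = 9! - (9-1)!×2 = 362880 - 80640 = 282240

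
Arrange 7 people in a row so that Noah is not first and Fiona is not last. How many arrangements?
By inclusion-exclusion: 7! - 2×(7-1)! + (7-2)! = 5040 - 1440 + 120 = 3720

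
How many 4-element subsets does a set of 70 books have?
C(70,4) = 70!/(4!×66!) = 916895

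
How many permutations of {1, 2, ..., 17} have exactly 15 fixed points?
Choose the 15 fixed points C(17,15) = 136, derange the rest: !2 = Σ_{j=0}^{2} (-1)^j·2!/j! = 2 - 2 + 1 = 1. Product = 136 × 1 = 136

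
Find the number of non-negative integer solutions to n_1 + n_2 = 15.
C(15+2-1, 2-1) = C(16, 1) = 16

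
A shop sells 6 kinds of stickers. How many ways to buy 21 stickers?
C(21+6-1, 6-1) = C(26, 5) = 65780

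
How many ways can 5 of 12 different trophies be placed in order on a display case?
P(12,5) = 12!/(12-5)! = 95040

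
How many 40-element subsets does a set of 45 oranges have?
C(45,40) = 45!/(40!×5!) = 1221759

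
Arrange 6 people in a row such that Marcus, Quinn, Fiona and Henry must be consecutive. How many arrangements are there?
Treat the 4 as one block: (6-4+1)! × 4! = 6 × 24 = 144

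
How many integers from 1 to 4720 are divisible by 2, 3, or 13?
⌊4720/2⌋+⌊4720/3⌋+⌊4720/13⌋ - ⌊4720/6⌋-⌊4720/26⌋-⌊4720/39⌋ + ⌊4720/78⌋ = 2360+1573+363 - 786-181-121 + 60 = 3268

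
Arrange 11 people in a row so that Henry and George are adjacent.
Treat as block: (11-1)! × 2! = 3628800 × 2 = 7257600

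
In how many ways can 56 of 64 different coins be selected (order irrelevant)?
C(64,56) = 64!/(56!×8!) = 4426165368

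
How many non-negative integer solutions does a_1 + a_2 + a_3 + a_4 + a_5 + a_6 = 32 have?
C(32+6-1, 6-1) = C(37, 5) = 435897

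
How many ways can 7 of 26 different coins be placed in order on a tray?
P(26,7) = 26!/(26-7)! = 3315312000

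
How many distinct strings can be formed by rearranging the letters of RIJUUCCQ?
8! / (1! × 1! × 2! × 2! × 1! × 1!) = 10080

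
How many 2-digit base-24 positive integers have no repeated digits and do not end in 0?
Last digit: 23 nonzero choices. First digit: 22 (nonzero, ≠last). Middle 0: P(22,0) = 1. Total = 506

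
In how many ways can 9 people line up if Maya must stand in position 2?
Fix one position: (9-1)! = 40320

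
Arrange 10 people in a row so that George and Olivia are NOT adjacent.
Total - adjacent = 10! - (10-1)!×2 = 3628800 - 725760 = 2903040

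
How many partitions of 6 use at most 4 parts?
By conjugation, equals partitions of 6 into parts ≤ 4. Let r_j(i) = number of partitions of i into parts ≤ j, for i = 0..6. r_1(i) = 1 for all i; r_j(i) = r_{j-1}(i) + r_j(i-j). Rows j = 2..4: ≤2: 1 1 2 2 3 3 4; ≤3: 1 1 2 3 4 5 7; ≤4: 1 1 2 3 5 6 9. r_4(6) = 9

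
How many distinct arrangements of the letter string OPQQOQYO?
8! / (3! × 1! × 3! × 1!) = 1120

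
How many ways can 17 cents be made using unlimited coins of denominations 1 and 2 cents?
Coefficient of x^17 in 1/(1-x^1) · 1/(1-x^2). Use j coins of 2 for j = 0..⌊17/2⌋ = 8, the rest in 1s: 8 + 1 = 9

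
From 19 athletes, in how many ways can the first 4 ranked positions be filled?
P(19,4) = 19!/(19-4)! = 93024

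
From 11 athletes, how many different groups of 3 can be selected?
C(11,3) = 11!/(3!×8!) = 165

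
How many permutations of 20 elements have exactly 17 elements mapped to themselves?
Choose the 17 fixed points C(20,17) = 1140, derange the rest: !3 = Σ_{j=0}^{3} (-1)^j·3!/j! = 6 - 6 + 3 - 1 = 2. Product = 1140 × 2 = 2280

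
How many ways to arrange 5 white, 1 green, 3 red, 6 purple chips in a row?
15! / (5! × 1! × 3! × 6!) = 2522520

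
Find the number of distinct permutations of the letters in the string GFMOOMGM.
8! / (2! × 3! × 2! × 1!) = 1680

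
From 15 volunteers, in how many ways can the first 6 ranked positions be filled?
P(15,6) = 15!/(15-6)! = 3603600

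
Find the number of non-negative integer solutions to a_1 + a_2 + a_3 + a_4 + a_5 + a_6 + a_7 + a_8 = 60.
C(60+8-1, 8-1) = C(67, 7) = 869648208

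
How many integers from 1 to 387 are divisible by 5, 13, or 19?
⌊387/5⌋+⌊387/13⌋+⌊387/19⌋ - ⌊387/65⌋-⌊387/95⌋-⌊387/247⌋ + ⌊387/1235⌋ = 77+29+20 - 5-4-1 + 0 = 116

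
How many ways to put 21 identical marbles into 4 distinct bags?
C(21+4-1, 4-1) = C(24, 3) = 2024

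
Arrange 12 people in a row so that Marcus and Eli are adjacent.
Treat as block: (12-1)! × 2! = 39916800 × 2 = 79833600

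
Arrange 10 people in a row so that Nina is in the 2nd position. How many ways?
Fix one position: (10-1)! = 362880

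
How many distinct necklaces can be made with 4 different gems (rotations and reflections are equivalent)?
(4-1)!/2 = 6/2 = 3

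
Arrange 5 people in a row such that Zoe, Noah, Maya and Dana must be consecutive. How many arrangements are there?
Treat the 4 as one block: (5-4+1)! × 4! = 2 × 24 = 48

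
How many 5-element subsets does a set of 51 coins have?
C(51,5) = 51!/(5!×46!) = 2349060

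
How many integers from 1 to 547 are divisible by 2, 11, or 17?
⌊547/2⌋+⌊547/11⌋+⌊547/17⌋ - ⌊547/22⌋-⌊547/34⌋-⌊547/187⌋ + ⌊547/374⌋ = 273+49+32 - 24-16-2 + 1 = 313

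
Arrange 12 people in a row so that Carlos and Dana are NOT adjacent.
Total - adjacent = 12! - (12-1)!×2 = 479001600 - 79833600 = 399168000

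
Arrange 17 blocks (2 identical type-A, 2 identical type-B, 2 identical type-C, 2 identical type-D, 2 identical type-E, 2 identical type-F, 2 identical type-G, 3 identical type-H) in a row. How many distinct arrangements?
17! / (2! × 2! × 2! × 2! × 2! × 2! × 2! × 3!) = 463134672000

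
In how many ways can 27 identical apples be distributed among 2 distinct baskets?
C(27+2-1, 2-1) = C(28, 1) = 28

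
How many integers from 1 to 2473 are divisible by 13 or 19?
⌊2473/13⌋ + ⌊2473/19⌋ - ⌊2473/247⌋ = 190 + 130 - 10 = 310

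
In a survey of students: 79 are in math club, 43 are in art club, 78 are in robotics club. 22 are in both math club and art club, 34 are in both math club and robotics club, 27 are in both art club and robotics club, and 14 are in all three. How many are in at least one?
|A∪B∪C| = 79+43+78-22-34-27+14 = 131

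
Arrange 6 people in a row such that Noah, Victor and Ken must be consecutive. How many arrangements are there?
Treat the 3 as one block: (6-3+1)! × 3! = 24 × 6 = 144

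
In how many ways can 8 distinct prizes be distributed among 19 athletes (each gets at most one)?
P(19,8) = 19!/(19-8)! = 3047466240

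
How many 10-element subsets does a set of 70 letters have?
C(70,10) = 70!/(10!×60!) = 396704524216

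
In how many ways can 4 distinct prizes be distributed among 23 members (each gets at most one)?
P(23,4) = 23!/(23-4)! = 212520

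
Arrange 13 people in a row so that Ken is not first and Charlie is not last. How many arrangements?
By inclusion-exclusion: 13! - 2×(13-1)! + (13-2)! = 6227020800 - 958003200 + 39916800 = 5308934400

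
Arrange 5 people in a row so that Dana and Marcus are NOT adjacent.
Total - adjacent = 5! - (5-1)!×2 = 120 - 48 = 72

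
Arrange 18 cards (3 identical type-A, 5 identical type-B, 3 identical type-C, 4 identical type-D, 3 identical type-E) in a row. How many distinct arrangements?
18! / (3! × 5! × 3! × 4! × 3!) = 10291881600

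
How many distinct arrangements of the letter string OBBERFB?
7! / (1! × 1! × 3! × 1! × 1!) = 840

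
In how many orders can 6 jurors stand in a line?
6! = 720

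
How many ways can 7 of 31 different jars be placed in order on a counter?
P(31,7) = 31!/(31-7)! = 13253058000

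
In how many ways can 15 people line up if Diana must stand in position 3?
Fix one position: (15-1)! = 87178291200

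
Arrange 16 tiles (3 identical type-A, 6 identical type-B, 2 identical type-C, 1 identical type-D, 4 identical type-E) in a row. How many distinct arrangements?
16! / (3! × 6! × 2! × 1! × 4!) = 100900800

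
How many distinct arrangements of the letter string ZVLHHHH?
7! / (4! × 1! × 1! × 1!) = 210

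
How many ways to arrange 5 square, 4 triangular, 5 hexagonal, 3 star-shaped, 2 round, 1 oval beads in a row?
20! / (5! × 4! × 5! × 3! × 2! × 1!) = 586637251200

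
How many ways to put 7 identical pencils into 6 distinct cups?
C(7+6-1, 6-1) = C(12, 5) = 792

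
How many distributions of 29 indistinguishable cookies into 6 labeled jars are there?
C(29+6-1, 6-1) = C(34, 5) = 278256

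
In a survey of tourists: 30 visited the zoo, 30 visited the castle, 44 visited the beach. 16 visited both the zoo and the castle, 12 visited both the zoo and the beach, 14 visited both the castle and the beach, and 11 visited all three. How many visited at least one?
|A∪B∪C| = 30+30+44-16-12-14+11 = 73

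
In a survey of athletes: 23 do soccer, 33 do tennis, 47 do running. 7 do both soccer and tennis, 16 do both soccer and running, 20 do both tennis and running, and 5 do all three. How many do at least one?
|A∪B∪C| = 23+33+47-7-16-20+5 = 65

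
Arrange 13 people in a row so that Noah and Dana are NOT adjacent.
Total - adjacent = 13! - (13-1)!×2 = 6227020800 - 958003200 = 5269017600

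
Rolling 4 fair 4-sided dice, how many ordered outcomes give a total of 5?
Coefficient of x^5 in (x + x² + ... + x^4)^4. By inclusion-exclusion on dice exceeding 4: Σ_j (-1)^j C(4,j)·C(5-1-4j, 3) = C(4,0)·C(4,3) = 1·4 = 4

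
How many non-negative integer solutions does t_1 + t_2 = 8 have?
C(8+2-1, 2-1) = C(9, 1) = 9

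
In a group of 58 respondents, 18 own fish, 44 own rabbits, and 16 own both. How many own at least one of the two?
|A∪B| = |A| + |B| - |A∩B| = 18 + 44 - 16 = 46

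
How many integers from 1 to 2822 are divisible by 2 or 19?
⌊2822/2⌋ + ⌊2822/19⌋ - ⌊2822/38⌋ = 1411 + 148 - 74 = 1485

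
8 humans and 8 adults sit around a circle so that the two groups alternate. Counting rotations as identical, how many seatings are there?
Fix one of the humans: (8-1)! ways for the remaining humans, × 8! ways for the adults = 5040 × 40320 = 203212800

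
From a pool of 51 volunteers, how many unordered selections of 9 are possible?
C(51,9) = 51!/(9!×42!) = 3042312350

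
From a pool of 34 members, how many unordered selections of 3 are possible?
C(34,3) = 34!/(3!×31!) = 5984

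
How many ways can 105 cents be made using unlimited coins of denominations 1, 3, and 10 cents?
Coefficient of x^105 in 1/(1-x^1) · 1/(1-x^3) · 1/(1-x^10). Case on j = number of 10-cent coins (j = 0..10); remainder r = 105 - 10j is made from {1,3} in ⌊r/3⌋+1 ways. r = 105, 95, 85, 75, 65, 55, 45, 35, 25, 15, 5 → 36 + 32 + 29 + 26 + 22 + 19 + 16 + 12 + 9 + 6 + 2 = 209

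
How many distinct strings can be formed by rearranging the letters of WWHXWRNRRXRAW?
13! / (1! × 4! × 1! × 4! × 1! × 2!) = 5405400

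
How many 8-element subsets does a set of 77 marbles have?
C(77,8) = 77!/(8!×69!) = 21042072975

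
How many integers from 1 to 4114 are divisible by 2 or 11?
⌊4114/2⌋ + ⌊4114/11⌋ - ⌊4114/22⌋ = 2057 + 374 - 187 = 2244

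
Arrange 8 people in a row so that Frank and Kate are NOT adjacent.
Total - adjacent = 8! - (8-1)!×2 = 40320 - 10080 = 30240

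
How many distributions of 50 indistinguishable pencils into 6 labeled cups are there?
C(50+6-1, 6-1) = C(55, 5) = 3478761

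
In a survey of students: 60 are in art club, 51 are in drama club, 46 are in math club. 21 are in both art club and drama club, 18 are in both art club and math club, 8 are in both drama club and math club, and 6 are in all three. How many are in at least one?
|A∪B∪C| = 60+51+46-21-18-8+6 = 116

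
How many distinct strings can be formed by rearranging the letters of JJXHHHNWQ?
9! / (1! × 2! × 3! × 1! × 1! × 1!) = 30240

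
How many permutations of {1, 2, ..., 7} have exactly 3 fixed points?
Choose the 3 fixed points C(7,3) = 35, derange the rest: !4 = Σ_{j=0}^{4} (-1)^j·4!/j! = 24 - 24 + 12 - 4 + 1 = 9. Product = 35 × 9 = 315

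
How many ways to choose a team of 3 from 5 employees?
C(5,3) = 5!/(3!×2!) = 10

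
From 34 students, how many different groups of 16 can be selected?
C(34,16) = 34!/(16!×18!) = 2203961430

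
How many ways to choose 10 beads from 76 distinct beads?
C(76,10) = 76!/(10!×66!) = 954526728530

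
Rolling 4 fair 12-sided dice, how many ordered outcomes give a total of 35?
Coefficient of x^35 in (x + x² + ... + x^12)^4. By inclusion-exclusion on dice exceeding 12: Σ_j (-1)^j C(4,j)·C(35-1-12j, 3) = C(4,0)·C(34,3) - C(4,1)·C(22,3) + C(4,2)·C(10,3) = 1·5984 - 4·1540 + 6·120 = 544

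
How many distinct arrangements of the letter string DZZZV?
5! / (1! × 1! × 3!) = 20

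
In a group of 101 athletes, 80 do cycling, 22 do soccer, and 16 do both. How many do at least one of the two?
|A∪B| = |A| + |B| - |A∩B| = 80 + 22 - 16 = 86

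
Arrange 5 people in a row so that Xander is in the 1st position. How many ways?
Fix one position: (5-1)! = 24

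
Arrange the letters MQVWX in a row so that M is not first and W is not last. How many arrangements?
By inclusion-exclusion: 5! - 2×(5-1)! + (5-2)! = 120 - 48 + 6 = 78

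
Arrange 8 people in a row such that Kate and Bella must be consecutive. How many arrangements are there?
Treat the 2 as one block: (8-2+1)! × 2! = 5040 × 2 = 10080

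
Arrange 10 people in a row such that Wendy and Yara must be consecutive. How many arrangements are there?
Treat the 2 as one block: (10-2+1)! × 2! = 362880 × 2 = 725760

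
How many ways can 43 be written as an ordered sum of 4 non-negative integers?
C(43+4-1, 4-1) = C(46, 3) = 15180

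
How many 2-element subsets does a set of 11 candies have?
C(11,2) = 11!/(2!×9!) = 55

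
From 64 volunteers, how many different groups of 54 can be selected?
C(64,54) = 64!/(54!×10!) = 151473214816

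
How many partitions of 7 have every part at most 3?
Let r_j(i) = number of partitions of i into parts ≤ j, for i = 0..7. r_1(i) = 1 for all i; r_j(i) = r_{j-1}(i) + r_j(i-j). Rows j = 2..3: ≤2: 1 1 2 2 3 3 4 4; ≤3: 1 1 2 3 4 5 7 8. r_3(7) = 8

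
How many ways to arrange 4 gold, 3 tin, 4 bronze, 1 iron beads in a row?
12! / (4! × 3! × 4! × 1!) = 138600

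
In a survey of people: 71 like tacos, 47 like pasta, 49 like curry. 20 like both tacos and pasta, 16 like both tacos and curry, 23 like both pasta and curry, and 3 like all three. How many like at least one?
|A∪B∪C| = 71+47+49-20-16-23+3 = 111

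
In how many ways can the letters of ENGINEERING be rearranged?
11! / (3! × 3! × 2! × 2! × 1!) = 277200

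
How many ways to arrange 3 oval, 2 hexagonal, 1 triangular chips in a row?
6! / (3! × 2! × 1!) = 60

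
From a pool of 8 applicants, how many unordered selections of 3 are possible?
C(8,3) = 8!/(3!×5!) = 56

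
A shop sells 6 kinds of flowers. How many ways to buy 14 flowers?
C(14+6-1, 6-1) = C(19, 5) = 11628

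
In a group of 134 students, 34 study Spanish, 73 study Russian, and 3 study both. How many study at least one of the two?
|A∪B| = |A| + |B| - |A∩B| = 34 + 73 - 3 = 104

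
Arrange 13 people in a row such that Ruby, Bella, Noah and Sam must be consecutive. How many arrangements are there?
Treat the 4 as one block: (13-4+1)! × 4! = 3628800 × 24 = 87091200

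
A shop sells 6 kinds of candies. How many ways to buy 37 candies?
C(37+6-1, 6-1) = C(42, 5) = 850668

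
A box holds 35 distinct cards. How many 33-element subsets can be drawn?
C(35,33) = 35!/(33!×2!) = 595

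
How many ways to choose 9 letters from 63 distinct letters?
C(63,9) = 63!/(9!×54!) = 23667689815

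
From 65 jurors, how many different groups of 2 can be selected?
C(65,2) = 65!/(2!×63!) = 2080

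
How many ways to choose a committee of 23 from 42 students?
C(42,23) = 42!/(23!×19!) = 446775310800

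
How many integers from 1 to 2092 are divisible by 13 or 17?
⌊2092/13⌋ + ⌊2092/17⌋ - ⌊2092/221⌋ = 160 + 123 - 9 = 274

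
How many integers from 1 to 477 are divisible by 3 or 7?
⌊477/3⌋ + ⌊477/7⌋ - ⌊477/21⌋ = 159 + 68 - 22 = 205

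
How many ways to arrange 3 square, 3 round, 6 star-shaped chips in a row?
12! / (3! × 3! × 6!) = 18480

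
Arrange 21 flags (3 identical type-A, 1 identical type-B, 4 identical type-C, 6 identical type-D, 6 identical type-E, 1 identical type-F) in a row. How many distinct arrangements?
21! / (3! × 1! × 4! × 6! × 6! × 1!) = 684410126400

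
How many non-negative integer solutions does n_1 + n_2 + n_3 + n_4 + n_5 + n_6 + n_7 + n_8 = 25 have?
C(25+8-1, 8-1) = C(32, 7) = 3365856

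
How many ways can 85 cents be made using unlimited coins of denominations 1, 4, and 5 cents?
Coefficient of x^85 in 1/(1-x^1) · 1/(1-x^4) · 1/(1-x^5). Case on j = number of 5-cent coins (j = 0..17); remainder r = 85 - 5j is made from {1,4} in ⌊r/4⌋+1 ways. r = 85, 80, 75, 70, 65, 60, 55, 50, 45, 40, 35, 30, 25, 20, 15, 10, 5, 0 → 22 + 21 + 19 + 18 + 17 + 16 + 14 + 13 + 12 + 11 + 9 + 8 + 7 + 6 + 4 + 3 + 2 + 1 = 203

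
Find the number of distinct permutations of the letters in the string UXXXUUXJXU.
10! / (1! × 4! × 5!) = 1260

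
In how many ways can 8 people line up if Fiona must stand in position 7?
Fix one position: (8-1)! = 5040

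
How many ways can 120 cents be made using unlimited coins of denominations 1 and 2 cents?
Coefficient of x^120 in 1/(1-x^1) · 1/(1-x^2). Use j coins of 2 for j = 0..⌊120/2⌋ = 60, the rest in 1s: 60 + 1 = 61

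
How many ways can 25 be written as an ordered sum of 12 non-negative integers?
C(25+12-1, 12-1) = C(36, 11) = 600805296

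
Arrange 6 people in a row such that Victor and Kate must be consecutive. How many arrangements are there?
Treat the 2 as one block: (6-2+1)! × 2! = 120 × 2 = 240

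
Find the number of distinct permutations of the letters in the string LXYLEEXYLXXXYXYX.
16! / (2! × 3! × 4! × 7!) = 14414400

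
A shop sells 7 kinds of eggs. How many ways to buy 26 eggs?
C(26+7-1, 7-1) = C(32, 6) = 906192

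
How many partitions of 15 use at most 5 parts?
By conjugation, equals partitions of 15 into parts ≤ 5. Let r_j(i) = number of partitions of i into parts ≤ j, for i = 0..15. r_1(i) = 1 for all i; r_j(i) = r_{j-1}(i) + r_j(i-j). Rows j = 2..5: ≤2: 1 1 2 2 3 3 4 4 5 5 6 6 7 7 8 8; ≤3: 1 1 2 3 4 5 7 8 10 12 14 16 19 21 24 27; ≤4: 1 1 2 3 5 6 9 11 15 18 23 27 34 39 47 54; ≤5: 1 1 2 3 5 7 10 13 18 23 30 37 47 57 70 84. r_5(15) = 84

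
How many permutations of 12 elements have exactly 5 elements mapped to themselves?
Choose the 5 fixed points C(12,5) = 792, derange the rest: !7 = Σ_{j=0}^{7} (-1)^j·7!/j! = 5040 - 5040 + 2520 - 840 + 210 - 42 + 7 - 1 = 1854. Product = 792 × 1854 = 1468368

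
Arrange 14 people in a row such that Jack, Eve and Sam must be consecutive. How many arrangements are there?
Treat the 3 as one block: (14-3+1)! × 3! = 479001600 × 6 = 2874009600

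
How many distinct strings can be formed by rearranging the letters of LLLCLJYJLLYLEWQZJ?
17! / (1! × 2! × 7! × 1! × 1! × 1! × 3! × 1!) = 5881075200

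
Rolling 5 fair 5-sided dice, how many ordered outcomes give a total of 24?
Coefficient of x^24 in (x + x² + ... + x^5)^5. By inclusion-exclusion on dice exceeding 5: Σ_j (-1)^j C(5,j)·C(24-1-5j, 4) = C(5,0)·C(23,4) - C(5,1)·C(18,4) + C(5,2)·C(13,4) - C(5,3)·C(8,4) = 1·8855 - 5·3060 + 10·715 - 10·70 = 5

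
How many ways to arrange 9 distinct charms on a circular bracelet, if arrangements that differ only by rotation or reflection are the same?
(9-1)!/2 = 40320/2 = 20160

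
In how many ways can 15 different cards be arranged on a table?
15! = 1307674368000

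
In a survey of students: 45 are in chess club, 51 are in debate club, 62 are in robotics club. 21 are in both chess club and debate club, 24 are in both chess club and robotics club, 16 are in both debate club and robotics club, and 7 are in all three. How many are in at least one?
|A∪B∪C| = 45+51+62-21-24-16+7 = 104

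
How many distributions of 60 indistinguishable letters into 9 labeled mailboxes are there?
C(60+9-1, 9-1) = C(68, 8) = 7392009768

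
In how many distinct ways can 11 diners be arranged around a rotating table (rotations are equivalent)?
Circular: fix one position, arrange the rest. (11-1)! = 3628800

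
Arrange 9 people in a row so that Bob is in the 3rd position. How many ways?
Fix one position: (9-1)! = 40320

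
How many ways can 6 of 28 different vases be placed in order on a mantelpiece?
P(28,6) = 28!/(28-6)! = 271252800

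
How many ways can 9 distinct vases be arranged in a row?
9! = 362880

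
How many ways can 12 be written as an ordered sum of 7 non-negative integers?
C(12+7-1, 7-1) = C(18, 6) = 18564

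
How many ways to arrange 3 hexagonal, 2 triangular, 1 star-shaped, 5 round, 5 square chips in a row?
16! / (3! × 2! × 1! × 5! × 5!) = 121080960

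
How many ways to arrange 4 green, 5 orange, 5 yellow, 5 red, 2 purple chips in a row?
21! / (4! × 5! × 5! × 5! × 2!) = 615969113760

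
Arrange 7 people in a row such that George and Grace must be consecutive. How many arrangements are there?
Treat the 2 as one block: (7-2+1)! × 2! = 720 × 2 = 1440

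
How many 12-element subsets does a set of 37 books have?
C(37,12) = 37!/(12!×25!) = 1852482996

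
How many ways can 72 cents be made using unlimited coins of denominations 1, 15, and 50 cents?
Coefficient of x^72 in 1/(1-x^1) · 1/(1-x^15) · 1/(1-x^50). Case on j = number of 50-cent coins (j = 0..1); remainder r = 72 - 50j is made from {1,15} in ⌊r/15⌋+1 ways. r = 72, 22 → 5 + 2 = 7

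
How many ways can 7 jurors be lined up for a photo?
7! = 5040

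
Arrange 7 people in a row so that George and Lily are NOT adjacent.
Total - adjacent = 7! - (7-1)!×2 = 5040 - 1440 = 3600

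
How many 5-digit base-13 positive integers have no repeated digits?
First digit: 12 choices (nonzero). Then descending: 12 × 12 × 11 × 10 × 9 = 142560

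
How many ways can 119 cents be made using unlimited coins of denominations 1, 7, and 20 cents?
Coefficient of x^119 in 1/(1-x^1) · 1/(1-x^7) · 1/(1-x^20). Case on j = number of 20-cent coins (j = 0..5); remainder r = 119 - 20j is made from {1,7} in ⌊r/7⌋+1 ways. r = 119, 99, 79, 59, 39, 19 → 18 + 15 + 12 + 9 + 6 + 3 = 63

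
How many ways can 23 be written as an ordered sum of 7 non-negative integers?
C(23+7-1, 7-1) = C(29, 6) = 475020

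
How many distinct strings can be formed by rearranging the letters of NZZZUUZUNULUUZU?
15! / (1! × 5! × 2! × 7!) = 1081080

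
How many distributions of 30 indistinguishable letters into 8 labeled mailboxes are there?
C(30+8-1, 8-1) = C(37, 7) = 10295472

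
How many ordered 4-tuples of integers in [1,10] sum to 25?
Coefficient of x^25 in (x + x² + ... + x^10)^4. By inclusion-exclusion on dice exceeding 10: Σ_j (-1)^j C(4,j)·C(25-1-10j, 3) = C(4,0)·C(24,3) - C(4,1)·C(14,3) + C(4,2)·C(4,3) = 1·2024 - 4·364 + 6·4 = 592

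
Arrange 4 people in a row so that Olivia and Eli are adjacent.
Treat as block: (4-1)! × 2! = 6 × 2 = 12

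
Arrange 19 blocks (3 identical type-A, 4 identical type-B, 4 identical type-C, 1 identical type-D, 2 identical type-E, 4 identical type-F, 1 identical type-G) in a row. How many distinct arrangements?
19! / (3! × 4! × 4! × 1! × 2! × 4! × 1!) = 733296564000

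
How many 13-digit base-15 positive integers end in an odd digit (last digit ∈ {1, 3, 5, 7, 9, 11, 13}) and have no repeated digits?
Last∈{1,3,5,7,9,11,13}. Last=0: 0. Last nonzero: 7×13×P(13,11) = 283329446400. Total = 283329446400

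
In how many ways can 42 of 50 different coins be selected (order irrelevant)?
C(50,42) = 50!/(42!×8!) = 536878650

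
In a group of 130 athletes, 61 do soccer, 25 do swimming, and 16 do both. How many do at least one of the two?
|A∪B| = |A| + |B| - |A∩B| = 61 + 25 - 16 = 70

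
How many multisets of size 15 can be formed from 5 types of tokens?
C(15+5-1, 5-1) = C(19, 4) = 3876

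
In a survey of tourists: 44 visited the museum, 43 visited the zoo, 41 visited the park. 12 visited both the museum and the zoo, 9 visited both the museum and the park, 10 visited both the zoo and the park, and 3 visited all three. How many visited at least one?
|A∪B∪C| = 44+43+41-12-9-10+3 = 100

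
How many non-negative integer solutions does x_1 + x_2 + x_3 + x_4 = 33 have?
C(33+4-1, 4-1) = C(36, 3) = 7140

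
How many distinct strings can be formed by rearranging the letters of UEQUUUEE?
8! / (4! × 3! × 1!) = 280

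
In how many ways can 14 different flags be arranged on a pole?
14! = 87178291200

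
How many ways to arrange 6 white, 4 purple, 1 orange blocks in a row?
11! / (6! × 4! × 1!) = 2310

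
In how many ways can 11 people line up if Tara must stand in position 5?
Fix one position: (11-1)! = 3628800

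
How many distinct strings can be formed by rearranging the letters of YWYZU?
5! / (1! × 1! × 2! × 1!) = 60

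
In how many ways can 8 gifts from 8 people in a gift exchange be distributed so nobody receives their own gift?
!8 = Σ_{j=0}^{8} (-1)^j·8!/j! = 40320 - 40320 + 20160 - 6720 + 1680 - 336 + 56 - 8 + 1 = 14833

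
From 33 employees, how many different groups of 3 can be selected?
C(33,3) = 33!/(3!×30!) = 5456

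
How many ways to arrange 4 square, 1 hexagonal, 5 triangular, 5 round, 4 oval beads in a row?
19! / (4! × 1! × 5! × 5! × 4!) = 14665931280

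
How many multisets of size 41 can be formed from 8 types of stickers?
C(41+8-1, 8-1) = C(48, 7) = 73629072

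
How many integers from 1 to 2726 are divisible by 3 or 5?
⌊2726/3⌋ + ⌊2726/5⌋ - ⌊2726/15⌋ = 908 + 545 - 181 = 1272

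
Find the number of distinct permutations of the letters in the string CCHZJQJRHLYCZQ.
14! / (1! × 1! × 2! × 1! × 2! × 2! × 3! × 2!) = 908107200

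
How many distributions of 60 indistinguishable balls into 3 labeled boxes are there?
C(60+3-1, 3-1) = C(62, 2) = 1891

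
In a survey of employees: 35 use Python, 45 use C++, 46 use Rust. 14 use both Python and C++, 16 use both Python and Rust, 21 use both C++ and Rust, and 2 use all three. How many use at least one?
|A∪B∪C| = 35+45+46-14-16-21+2 = 77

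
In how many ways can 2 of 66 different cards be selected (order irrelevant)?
C(66,2) = 66!/(2!×64!) = 2145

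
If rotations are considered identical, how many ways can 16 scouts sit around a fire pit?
Circular: fix one position, arrange the rest. (16-1)! = 1307674368000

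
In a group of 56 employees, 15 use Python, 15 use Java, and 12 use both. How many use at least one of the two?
|A∪B| = |A| + |B| - |A∩B| = 15 + 15 - 12 = 18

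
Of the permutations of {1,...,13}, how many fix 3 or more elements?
Exactly j fixed points: C(13,j)·!(13-j); sum over j ≥ 3 (derangement numbers via !m = (m-1)·(!(m-1) + !(m-2)): !0..!10 = 1, 0, 1, 2, 9, 44, 265, 1854, 14833, 133496, 1334961). Σ_{j=3}^{13} C(13,j)·!(13-j) = C(13,3)·!10 + C(13,4)·!9 + C(13,5)·!8 + C(13,6)·!7 + C(13,7)·!6 + C(13,8)·!5 + C(13,9)·!4 + C(13,10)·!3 + C(13,11)·!2 + C(13,12)·!1 + C(13,13)·!0 = 286·1334961 + 715·133496 + 1287·14833 + 1716·1854 + 1716·265 + 1287·44 + 715·9 + 286·2 + 78·1 + 13·0 + 1·1 = 500038475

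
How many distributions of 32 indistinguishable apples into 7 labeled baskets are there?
C(32+7-1, 7-1) = C(38, 6) = 2760681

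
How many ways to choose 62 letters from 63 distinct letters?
C(63,62) = 63!/(62!×1!) = 63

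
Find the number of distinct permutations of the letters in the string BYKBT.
5! / (2! × 1! × 1! × 1!) = 60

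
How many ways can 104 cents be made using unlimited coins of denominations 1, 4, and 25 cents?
Coefficient of x^104 in 1/(1-x^1) · 1/(1-x^4) · 1/(1-x^25). Case on j = number of 25-cent coins (j = 0..4); remainder r = 104 - 25j is made from {1,4} in ⌊r/4⌋+1 ways. r = 104, 79, 54, 29, 4 → 27 + 20 + 14 + 8 + 2 = 71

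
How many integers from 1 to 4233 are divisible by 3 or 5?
⌊4233/3⌋ + ⌊4233/5⌋ - ⌊4233/15⌋ = 1411 + 846 - 282 = 1975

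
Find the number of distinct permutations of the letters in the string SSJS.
4! / (1! × 3!) = 4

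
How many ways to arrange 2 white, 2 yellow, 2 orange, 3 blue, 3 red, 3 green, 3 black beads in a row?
18! / (2! × 2! × 2! × 3! × 3! × 3! × 3!) = 617512896000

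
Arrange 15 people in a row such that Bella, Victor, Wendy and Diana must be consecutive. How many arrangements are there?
Treat the 4 as one block: (15-4+1)! × 4! = 479001600 × 24 = 11496038400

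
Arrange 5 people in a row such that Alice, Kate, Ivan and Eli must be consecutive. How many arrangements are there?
Treat the 4 as one block: (5-4+1)! × 4! = 2 × 24 = 48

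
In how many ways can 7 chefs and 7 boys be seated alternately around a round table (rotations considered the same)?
Fix one of the chefs: (7-1)! ways for the remaining chefs, × 7! ways for the boys = 720 × 5040 = 3628800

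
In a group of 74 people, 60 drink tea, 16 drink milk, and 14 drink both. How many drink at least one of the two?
|A∪B| = |A| + |B| - |A∩B| = 60 + 16 - 14 = 62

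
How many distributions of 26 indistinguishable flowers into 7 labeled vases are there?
C(26+7-1, 7-1) = C(32, 6) = 906192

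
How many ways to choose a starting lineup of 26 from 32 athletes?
C(32,26) = 32!/(26!×6!) = 906192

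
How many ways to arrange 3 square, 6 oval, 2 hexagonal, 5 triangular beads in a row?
16! / (3! × 6! × 2! × 5!) = 20180160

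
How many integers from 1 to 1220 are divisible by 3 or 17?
⌊1220/3⌋ + ⌊1220/17⌋ - ⌊1220/51⌋ = 406 + 71 - 23 = 454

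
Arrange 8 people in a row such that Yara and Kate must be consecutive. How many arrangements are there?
Treat the 2 as one block: (8-2+1)! × 2! = 5040 × 2 = 10080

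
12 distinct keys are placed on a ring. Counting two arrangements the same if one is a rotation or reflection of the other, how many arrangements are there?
(12-1)!/2 = 39916800/2 = 19958400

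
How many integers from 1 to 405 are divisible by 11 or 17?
⌊405/11⌋ + ⌊405/17⌋ - ⌊405/187⌋ = 36 + 23 - 2 = 57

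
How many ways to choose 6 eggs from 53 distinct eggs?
C(53,6) = 53!/(6!×47!) = 22957480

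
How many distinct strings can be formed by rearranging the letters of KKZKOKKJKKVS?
12! / (1! × 1! × 1! × 1! × 1! × 7!) = 95040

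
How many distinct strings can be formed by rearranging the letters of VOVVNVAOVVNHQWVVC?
17! / (1! × 1! × 2! × 2! × 8! × 1! × 1! × 1!) = 2205403200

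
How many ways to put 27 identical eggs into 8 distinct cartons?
C(27+8-1, 8-1) = C(34, 7) = 5379616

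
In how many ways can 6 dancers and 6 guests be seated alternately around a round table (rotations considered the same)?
Fix one of the dancers: (6-1)! ways for the remaining dancers, × 6! ways for the guests = 120 × 720 = 86400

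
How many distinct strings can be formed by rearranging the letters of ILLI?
4! / (2! × 2!) = 6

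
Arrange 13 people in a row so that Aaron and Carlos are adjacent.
Treat as block: (13-1)! × 2! = 479001600 × 2 = 958003200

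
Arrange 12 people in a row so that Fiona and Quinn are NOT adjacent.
Total - adjacent = 12! - (12-1)!×2 = 479001600 - 79833600 = 399168000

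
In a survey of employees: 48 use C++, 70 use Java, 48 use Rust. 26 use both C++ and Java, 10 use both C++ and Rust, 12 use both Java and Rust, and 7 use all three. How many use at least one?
|A∪B∪C| = 48+70+48-26-10-12+7 = 125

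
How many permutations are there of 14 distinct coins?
14! = 87178291200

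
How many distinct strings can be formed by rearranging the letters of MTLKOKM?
7! / (1! × 2! × 1! × 1! × 2!) = 1260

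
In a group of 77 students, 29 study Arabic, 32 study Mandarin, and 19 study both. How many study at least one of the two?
|A∪B| = |A| + |B| - |A∩B| = 29 + 32 - 19 = 42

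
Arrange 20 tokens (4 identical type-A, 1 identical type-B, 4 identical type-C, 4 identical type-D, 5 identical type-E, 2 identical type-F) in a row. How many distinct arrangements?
20! / (4! × 1! × 4! × 4! × 5! × 2!) = 733296564000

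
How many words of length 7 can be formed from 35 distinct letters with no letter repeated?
P(35,7) = 35!/(35-7)! = 33891580800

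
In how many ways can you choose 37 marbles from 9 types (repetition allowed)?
C(37+9-1, 9-1) = C(45, 8) = 215553195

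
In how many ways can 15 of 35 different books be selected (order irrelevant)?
C(35,15) = 35!/(15!×20!) = 3247943160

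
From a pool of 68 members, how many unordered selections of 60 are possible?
C(68,60) = 68!/(60!×8!) = 7392009768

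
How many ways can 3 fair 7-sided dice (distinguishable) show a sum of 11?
Coefficient of x^11 in (x + x² + ... + x^7)^3. By inclusion-exclusion on dice exceeding 7: Σ_j (-1)^j C(3,j)·C(11-1-7j, 2) = C(3,0)·C(10,2) - C(3,1)·C(3,2) = 1·45 - 3·3 = 36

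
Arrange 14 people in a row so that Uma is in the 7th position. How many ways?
Fix one position: (14-1)! = 6227020800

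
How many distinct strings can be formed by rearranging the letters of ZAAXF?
5! / (2! × 1! × 1! × 1!) = 60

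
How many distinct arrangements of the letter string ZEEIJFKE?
8! / (1! × 1! × 1! × 1! × 3! × 1!) = 6720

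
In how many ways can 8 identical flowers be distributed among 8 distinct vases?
C(8+8-1, 8-1) = C(15, 7) = 6435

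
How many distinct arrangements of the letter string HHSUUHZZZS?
10! / (2! × 3! × 3! × 2!) = 25200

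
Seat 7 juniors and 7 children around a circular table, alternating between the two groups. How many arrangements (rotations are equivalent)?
Fix one of the juniors: (7-1)! ways for the remaining juniors, × 7! ways for the children = 720 × 5040 = 3628800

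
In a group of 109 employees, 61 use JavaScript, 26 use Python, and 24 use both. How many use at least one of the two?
|A∪B| = |A| + |B| - |A∩B| = 61 + 26 - 24 = 63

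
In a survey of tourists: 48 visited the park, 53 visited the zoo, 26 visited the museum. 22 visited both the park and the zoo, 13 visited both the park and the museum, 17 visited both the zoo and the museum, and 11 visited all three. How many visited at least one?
|A∪B∪C| = 48+53+26-22-13-17+11 = 86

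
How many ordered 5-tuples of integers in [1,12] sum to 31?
Coefficient of x^31 in (x + x² + ... + x^12)^5. By inclusion-exclusion on dice exceeding 12: Σ_j (-1)^j C(5,j)·C(31-1-12j, 4) = C(5,0)·C(30,4) - C(5,1)·C(18,4) + C(5,2)·C(6,4) = 1·27405 - 5·3060 + 10·15 = 12255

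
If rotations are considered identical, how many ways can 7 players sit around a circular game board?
Circular: fix one position, arrange the rest. (7-1)! = 720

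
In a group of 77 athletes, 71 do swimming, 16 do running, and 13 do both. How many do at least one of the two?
|A∪B| = |A| + |B| - |A∩B| = 71 + 16 - 13 = 74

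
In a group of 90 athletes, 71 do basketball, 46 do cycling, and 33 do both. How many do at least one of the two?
|A∪B| = |A| + |B| - |A∩B| = 71 + 46 - 33 = 84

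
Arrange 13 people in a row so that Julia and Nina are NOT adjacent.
Total - adjacent = 13! - (13-1)!×2 = 6227020800 - 958003200 = 5269017600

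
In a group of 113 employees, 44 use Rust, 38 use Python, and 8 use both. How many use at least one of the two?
|A∪B| = |A| + |B| - |A∩B| = 44 + 38 - 8 = 74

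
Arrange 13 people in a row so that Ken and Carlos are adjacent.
Treat as block: (13-1)! × 2! = 479001600 × 2 = 958003200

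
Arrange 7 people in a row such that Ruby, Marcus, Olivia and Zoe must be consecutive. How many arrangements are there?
Treat the 4 as one block: (7-4+1)! × 4! = 24 × 24 = 576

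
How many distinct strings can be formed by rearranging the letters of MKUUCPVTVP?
10! / (1! × 2! × 1! × 2! × 2! × 1! × 1!) = 453600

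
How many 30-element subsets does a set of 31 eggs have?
C(31,30) = 31!/(30!×1!) = 31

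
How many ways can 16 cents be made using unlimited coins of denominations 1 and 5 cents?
Coefficient of x^16 in 1/(1-x^1) · 1/(1-x^5). Use j coins of 5 for j = 0..⌊16/5⌋ = 3, the rest in 1s: 3 + 1 = 4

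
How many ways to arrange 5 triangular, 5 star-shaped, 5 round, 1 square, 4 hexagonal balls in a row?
20! / (5! × 5! × 5! × 1! × 4!) = 58663725120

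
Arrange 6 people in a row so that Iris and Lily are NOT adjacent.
Total - adjacent = 6! - (6-1)!×2 = 720 - 240 = 480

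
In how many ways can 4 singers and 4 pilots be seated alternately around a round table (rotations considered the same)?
Fix one of the singers: (4-1)! ways for the remaining singers, × 4! ways for the pilots = 6 × 24 = 144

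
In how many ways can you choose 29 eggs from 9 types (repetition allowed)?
C(29+9-1, 9-1) = C(37, 8) = 38608020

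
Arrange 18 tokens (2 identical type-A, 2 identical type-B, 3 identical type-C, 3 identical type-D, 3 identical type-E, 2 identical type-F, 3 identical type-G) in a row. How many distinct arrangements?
18! / (2! × 2! × 3! × 3! × 3! × 2! × 3!) = 617512896000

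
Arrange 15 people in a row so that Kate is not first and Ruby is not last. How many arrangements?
By inclusion-exclusion: 15! - 2×(15-1)! + (15-2)! = 1307674368000 - 174356582400 + 6227020800 = 1139544806400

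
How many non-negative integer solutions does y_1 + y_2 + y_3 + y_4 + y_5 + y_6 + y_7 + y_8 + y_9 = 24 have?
C(24+9-1, 9-1) = C(32, 8) = 10518300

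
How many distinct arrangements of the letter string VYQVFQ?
6! / (2! × 1! × 2! × 1!) = 180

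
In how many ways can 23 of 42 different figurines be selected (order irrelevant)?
C(42,23) = 42!/(23!×19!) = 446775310800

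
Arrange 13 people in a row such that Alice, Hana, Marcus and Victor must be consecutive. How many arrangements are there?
Treat the 4 as one block: (13-4+1)! × 4! = 3628800 × 24 = 87091200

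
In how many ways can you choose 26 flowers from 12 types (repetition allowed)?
C(26+12-1, 12-1) = C(37, 11) = 854992152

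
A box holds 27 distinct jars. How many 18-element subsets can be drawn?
C(27,18) = 27!/(18!×9!) = 4686825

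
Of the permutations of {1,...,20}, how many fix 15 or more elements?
Exactly j fixed points: C(20,j)·!(20-j); sum over j ≥ 15 (derangement numbers via !m = (m-1)·(!(m-1) + !(m-2)): !0..!5 = 1, 0, 1, 2, 9, 44). Σ_{j=15}^{20} C(20,j)·!(20-j) = C(20,15)·!5 + C(20,16)·!4 + C(20,17)·!3 + C(20,18)·!2 + C(20,19)·!1 + C(20,20)·!0 = 15504·44 + 4845·9 + 1140·2 + 190·1 + 20·0 + 1·1 = 728252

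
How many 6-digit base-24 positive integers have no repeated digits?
First digit: 23 choices (nonzero). Then descending: 23 × 23 × 22 × 21 × 20 × 19 = 92871240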